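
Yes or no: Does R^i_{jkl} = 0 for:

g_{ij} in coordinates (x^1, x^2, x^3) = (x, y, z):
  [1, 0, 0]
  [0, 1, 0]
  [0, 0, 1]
All metric components are constant, so every Christoffel symbol vanishes and R^i_{jkl} = 0.
Yes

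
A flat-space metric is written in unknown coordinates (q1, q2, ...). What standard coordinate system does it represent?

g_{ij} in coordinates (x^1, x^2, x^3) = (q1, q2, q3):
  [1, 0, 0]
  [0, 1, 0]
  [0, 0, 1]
All components are constant and the metric is the identity, i.e. orthonormal rectilinear coordinates.
Cartesian (3D) coordinates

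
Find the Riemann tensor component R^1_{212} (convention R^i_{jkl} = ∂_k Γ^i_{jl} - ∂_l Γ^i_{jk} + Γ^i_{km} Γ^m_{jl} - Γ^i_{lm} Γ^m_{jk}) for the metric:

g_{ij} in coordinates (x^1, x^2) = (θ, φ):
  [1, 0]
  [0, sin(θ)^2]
Non-zero Christoffel symbols (Γ^k_{ij} = Γ^k_{ji}):
Γ^θ_{φ φ} = -sin(2*θ)/2
Γ^φ_{θ φ} = 1/tan(θ)
R^θ_{φ θ φ} = ∂_θ Γ^θ_{φ φ} - ∂_φ Γ^θ_{φ θ} + Γ^θ_{θ m} Γ^m_{φ φ} - Γ^θ_{φ m} Γ^m_{φ θ}
  = (-cos(2*θ)) - (0) + (0) - (-cos(θ)^2) = sin(θ)^2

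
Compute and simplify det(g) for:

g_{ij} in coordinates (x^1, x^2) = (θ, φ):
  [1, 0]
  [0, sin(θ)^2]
For a 2×2 metric: det(g) = g_{11}·g_{22} - g_{12}·g_{21}
= (1)·(sin(θ)^2) - (0)·(0)
= sin(θ)^2 - 0
det(g) = sin(θ)^2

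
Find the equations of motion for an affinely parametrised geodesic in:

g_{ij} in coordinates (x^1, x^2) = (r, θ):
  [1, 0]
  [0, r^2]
Geodesic equation: d^2x^k/dλ^2 + Γ^k_{ij} (dx^i/dλ)(dx^j/dλ) = 0.
Non-zero Christoffel symbols:
Γ^r_{θ θ} = -r
Γ^θ_{r θ} = 1/r
Substituting (the symmetric pair Γ^k_{ij}, Γ^k_{ji} combines into a factor 2):
d^2r/dλ^2 - r (dθ/dλ)^2 = 0
d^2θ/dλ^2 + (2/r) (dr/dλ)(dθ/dλ) = 0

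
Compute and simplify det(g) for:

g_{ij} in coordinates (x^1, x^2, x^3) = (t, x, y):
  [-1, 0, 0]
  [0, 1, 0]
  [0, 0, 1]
Diagonal metric: det(g) = g_{11}·g_{22}·g_{33}
= (-1)·(1)·(1)
det(g) = -1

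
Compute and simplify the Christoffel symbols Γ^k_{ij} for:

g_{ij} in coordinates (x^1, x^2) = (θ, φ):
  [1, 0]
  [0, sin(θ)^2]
Using Γ^k_{ij} = (1/2) g^{km} (∂_i g_{mj} + ∂_j g_{mi} - ∂_m g_{ij}); the metric is diagonal, so only the m = k term contributes.
Non-zero symbols (using the symmetry Γ^k_{ij} = Γ^k_{ji}):
Γ^θ_{φ φ} = (1/2) g^{θθ} (∂_φ g_{θφ} + ∂_φ g_{θφ} - ∂_θ g_{φφ}) = (1/2)(1)((0) + (0) - (sin(2*θ))) = -sin(2*θ)/2
Γ^φ_{θ φ} = (1/2) g^{φφ} (∂_θ g_{φφ} + ∂_φ g_{φθ} - ∂_φ g_{θφ}) = (1/2)(1/sin(θ)^2)((sin(2*θ)) + (0) - (0)) = 1/tan(θ)
All other Christoffel symbols are zero.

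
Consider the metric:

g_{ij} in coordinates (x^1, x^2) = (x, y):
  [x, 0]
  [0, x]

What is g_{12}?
With x^1 = x, x^2 = y, g_{12} = g_{xy} is the row-1, column-2 entry of the matrix.
g_{12} = 0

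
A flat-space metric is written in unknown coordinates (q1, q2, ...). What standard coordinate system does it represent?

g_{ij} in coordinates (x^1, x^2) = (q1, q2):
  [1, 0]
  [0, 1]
All components are constant and the metric is the identity, i.e. orthonormal rectilinear coordinates.
Cartesian (2D) coordinates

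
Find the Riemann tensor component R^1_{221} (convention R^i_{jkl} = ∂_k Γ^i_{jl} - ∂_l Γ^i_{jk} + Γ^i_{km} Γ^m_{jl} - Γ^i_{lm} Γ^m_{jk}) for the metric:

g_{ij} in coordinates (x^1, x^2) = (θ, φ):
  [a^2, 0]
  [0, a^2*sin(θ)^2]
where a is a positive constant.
Non-zero Christoffel symbols (Γ^k_{ij} = Γ^k_{ji}):
Γ^θ_{φ φ} = -sin(2*θ)/2
Γ^φ_{θ φ} = 1/tan(θ)
R^θ_{φ φ θ} = ∂_φ Γ^θ_{φ θ} - ∂_θ Γ^θ_{φ φ} + Γ^θ_{φ m} Γ^m_{φ θ} - Γ^θ_{θ m} Γ^m_{φ φ}
  = (0) - (-cos(2*θ)) + (-cos(θ)^2) - (0) = -sin(θ)^2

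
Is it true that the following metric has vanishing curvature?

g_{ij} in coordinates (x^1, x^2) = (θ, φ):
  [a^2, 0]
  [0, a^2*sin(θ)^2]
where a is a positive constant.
Non-zero Christoffel symbols:
Γ^θ_{φ φ} = -sin(2*θ)/2
Γ^φ_{θ φ} = 1/tan(θ)
Ricci tensor: R_{θθ} = 1, R_{θφ} = 0, R_{φφ} = sin(θ)^2
The Ricci tensor is non-zero, so the Riemann tensor is non-zero: not flat.
No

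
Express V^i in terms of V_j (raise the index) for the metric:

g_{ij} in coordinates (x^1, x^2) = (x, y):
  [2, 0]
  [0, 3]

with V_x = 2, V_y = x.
Inverse metric (diagonal): g^{xx} = 1/2, g^{yy} = 1/3
V^i = g^{ij} V_j:
V^x = (1/2)(2) + (0)(x) = 1
V^y = (0)(2) + (1/3)(x) = x/3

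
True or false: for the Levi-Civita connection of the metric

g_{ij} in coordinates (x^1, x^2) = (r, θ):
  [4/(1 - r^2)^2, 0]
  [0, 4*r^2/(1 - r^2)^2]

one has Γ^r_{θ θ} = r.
Γ^r_{θ θ} = (1/2) g^{rr} (∂_θ g_{rθ} + ∂_θ g_{rθ} - ∂_r g_{θθ}) = (1/2)((1 - r^2)^2/4)((0) + (0) - (-8*(r^3 + r)/(r^2 - 1)^3)) = (r^3 + r)/(r^2 - 1)
This differs from the proposed value r.
False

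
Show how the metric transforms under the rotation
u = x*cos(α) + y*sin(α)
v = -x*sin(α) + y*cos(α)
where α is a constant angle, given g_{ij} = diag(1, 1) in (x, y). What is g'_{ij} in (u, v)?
Invert the transformation: x = u*cos(α) - v*sin(α), y = u*sin(α) + v*cos(α)
g'_{ij} = (∂x^k/∂x'^i)(∂x^l/∂x'^j) g_{kl}; with g_{kl} = δ_{kl} this is Σ_k (∂x^k/∂x'^i)(∂x^k/∂x'^j).
Jacobian: ∂x/∂u = cos(α), ∂x/∂v = -sin(α), ∂y/∂u = sin(α), ∂y/∂v = cos(α)
g'_{uu} = (cos(α))(cos(α)) + (sin(α))(sin(α)) = 1
g'_{uv} = (cos(α))(-sin(α)) + (sin(α))(cos(α)) = 0
g'_{vv} = (-sin(α))(-sin(α)) + (cos(α))(cos(α)) = 1
g'_{ij} = diag(1, 1)
The Euclidean metric is invariant under rotations.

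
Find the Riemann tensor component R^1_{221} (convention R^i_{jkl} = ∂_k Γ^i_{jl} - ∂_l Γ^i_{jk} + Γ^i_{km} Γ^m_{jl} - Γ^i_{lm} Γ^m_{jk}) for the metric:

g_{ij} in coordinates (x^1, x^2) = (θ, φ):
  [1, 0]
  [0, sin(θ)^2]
Non-zero Christoffel symbols (Γ^k_{ij} = Γ^k_{ji}):
Γ^θ_{φ φ} = -sin(2*θ)/2
Γ^φ_{θ φ} = 1/tan(θ)
R^θ_{φ φ θ} = ∂_φ Γ^θ_{φ θ} - ∂_θ Γ^θ_{φ φ} + Γ^θ_{φ m} Γ^m_{φ θ} - Γ^θ_{θ m} Γ^m_{φ φ}
  = (0) - (-cos(2*θ)) + (-cos(θ)^2) - (0) = -sin(θ)^2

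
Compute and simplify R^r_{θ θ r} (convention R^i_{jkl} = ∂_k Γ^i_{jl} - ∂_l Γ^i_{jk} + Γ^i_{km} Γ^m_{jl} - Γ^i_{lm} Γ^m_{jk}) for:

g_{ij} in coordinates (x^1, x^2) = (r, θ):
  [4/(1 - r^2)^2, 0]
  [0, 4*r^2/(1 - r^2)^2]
Non-zero Christoffel symbols (Γ^k_{ij} = Γ^k_{ji}):
Γ^r_{r r} = 2*r/(1 - r^2)
Γ^r_{θ θ} = (r^3 + r)/(r^2 - 1)
Γ^θ_{r θ} = (-r^2 - 1)/(r^3 - r)
R^r_{θ θ r} = ∂_θ Γ^r_{θ r} - ∂_r Γ^r_{θ θ} + Γ^r_{θ m} Γ^m_{θ r} - Γ^r_{r m} Γ^m_{θ θ}
  = (0) - ((r^4 - 4*r^2 - 1)/(r^2 - 1)^2) + (-(r^2 + 1)^2/(r^2 - 1)^2) - (-2*r^2*(r^2 + 1)/(r^2 - 1)^2) = 4*r^2/(r^2 - 1)^2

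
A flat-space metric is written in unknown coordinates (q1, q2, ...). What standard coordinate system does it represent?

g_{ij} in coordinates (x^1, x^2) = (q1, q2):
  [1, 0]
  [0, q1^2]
The line element ds^2 = dq1^2 + q1^2 dq2^2 is dr^2 + r^2 dθ^2 with q1 = r, q2 = θ.
polar coordinates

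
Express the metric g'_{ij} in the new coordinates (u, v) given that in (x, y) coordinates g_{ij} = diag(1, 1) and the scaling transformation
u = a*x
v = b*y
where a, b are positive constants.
Invert the transformation: x = u/a, y = v/b
g'_{ij} = (∂x^k/∂x'^i)(∂x^l/∂x'^j) g_{kl}; with g_{kl} = δ_{kl} this is Σ_k (∂x^k/∂x'^i)(∂x^k/∂x'^j).
Jacobian: ∂x/∂u = 1/a, ∂x/∂v = 0, ∂y/∂u = 0, ∂y/∂v = 1/b
g'_{uu} = (1/a)(1/a) + (0)(0) = 1/a^2
g'_{uv} = (1/a)(0) + (0)(1/b) = 0
g'_{vv} = (0)(0) + (1/b)(1/b) = 1/b^2
g'_{ij} = diag(1/a^2, 1/b^2)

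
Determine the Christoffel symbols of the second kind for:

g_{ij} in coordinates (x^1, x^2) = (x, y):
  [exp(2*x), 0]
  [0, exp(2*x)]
Using Γ^k_{ij} = (1/2) g^{km} (∂_i g_{mj} + ∂_j g_{mi} - ∂_m g_{ij}); the metric is diagonal, so only the m = k term contributes.
Non-zero symbols (using the symmetry Γ^k_{ij} = Γ^k_{ji}):
Γ^x_{x x} = (1/2) g^{xx} (∂_x g_{xx} + ∂_x g_{xx} - ∂_x g_{xx}) = (1/2)(exp(-2*x))((2*exp(2*x)) + (2*exp(2*x)) - (2*exp(2*x))) = 1
Γ^x_{y y} = (1/2) g^{xx} (∂_y g_{xy} + ∂_y g_{xy} - ∂_x g_{yy}) = (1/2)(exp(-2*x))((0) + (0) - (2*exp(2*x))) = -1
Γ^y_{x y} = (1/2) g^{yy} (∂_x g_{yy} + ∂_y g_{yx} - ∂_y g_{xy}) = (1/2)(exp(-2*x))((2*exp(2*x)) + (0) - (0)) = 1
All other Christoffel symbols are zero.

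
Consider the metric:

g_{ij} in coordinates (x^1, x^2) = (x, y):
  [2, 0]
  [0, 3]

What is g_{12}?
With x^1 = x, x^2 = y, g_{12} = g_{xy} is the row-1, column-2 entry of the matrix.
g_{12} = 0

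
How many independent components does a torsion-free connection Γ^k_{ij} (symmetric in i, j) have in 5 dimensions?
Γ^k_{ij} has n choices for the upper index and n(n+1)/2 independent symmetric lower index pairs.
Total = 5 × 5×6/2 = 5 × 15 = 75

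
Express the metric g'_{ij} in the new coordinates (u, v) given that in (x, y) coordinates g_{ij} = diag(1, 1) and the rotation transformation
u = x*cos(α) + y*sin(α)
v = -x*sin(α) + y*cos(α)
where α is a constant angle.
Invert the transformation: x = u*cos(α) - v*sin(α), y = u*sin(α) + v*cos(α)
g'_{ij} = (∂x^k/∂x'^i)(∂x^l/∂x'^j) g_{kl}; with g_{kl} = δ_{kl} this is Σ_k (∂x^k/∂x'^i)(∂x^k/∂x'^j).
Jacobian: ∂x/∂u = cos(α), ∂x/∂v = -sin(α), ∂y/∂u = sin(α), ∂y/∂v = cos(α)
g'_{uu} = (cos(α))(cos(α)) + (sin(α))(sin(α)) = 1
g'_{uv} = (cos(α))(-sin(α)) + (sin(α))(cos(α)) = 0
g'_{vv} = (-sin(α))(-sin(α)) + (cos(α))(cos(α)) = 1
g'_{ij} = diag(1, 1)
The Euclidean metric is invariant under rotations.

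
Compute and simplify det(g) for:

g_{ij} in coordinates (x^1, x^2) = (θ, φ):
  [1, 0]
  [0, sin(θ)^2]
For a 2×2 metric: det(g) = g_{11}·g_{22} - g_{12}·g_{21}
= (1)·(sin(θ)^2) - (0)·(0)
= sin(θ)^2 - 0
det(g) = sin(θ)^2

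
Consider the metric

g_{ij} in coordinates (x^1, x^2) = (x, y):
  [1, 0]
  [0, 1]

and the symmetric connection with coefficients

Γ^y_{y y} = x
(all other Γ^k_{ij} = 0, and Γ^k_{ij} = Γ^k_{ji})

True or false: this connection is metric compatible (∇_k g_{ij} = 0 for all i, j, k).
Using ∇_k g_{ij} = ∂_k g_{ij} - Γ^m_{ki} g_{mj} - Γ^m_{kj} g_{im}:
∇_y g_{yy} = (0) - (x) - (x) = -2*x ≠ 0
So the connection is not metric compatible (it is not the Levi-Civita connection).
False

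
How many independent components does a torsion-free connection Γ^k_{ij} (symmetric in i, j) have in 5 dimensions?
Γ^k_{ij} has n choices for the upper index and n(n+1)/2 independent symmetric lower index pairs.
Total = 5 × 5×6/2 = 5 × 15 = 75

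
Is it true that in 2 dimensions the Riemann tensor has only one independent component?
The number of independent components is n^2(n^2-1)/12 = 4·3/12 = 1 for n = 2 (e.g. R_{1212}).
Yes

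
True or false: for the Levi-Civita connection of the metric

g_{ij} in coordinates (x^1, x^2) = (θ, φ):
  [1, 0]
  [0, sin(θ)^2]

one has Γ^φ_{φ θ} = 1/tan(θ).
Γ^φ_{φ θ} = (1/2) g^{φφ} (∂_φ g_{φθ} + ∂_θ g_{φφ} - ∂_φ g_{φθ}) = (1/2)(1/sin(θ)^2)((0) + (sin(2*θ)) - (0)) = 1/tan(θ)
This equals the proposed value 1/tan(θ).
True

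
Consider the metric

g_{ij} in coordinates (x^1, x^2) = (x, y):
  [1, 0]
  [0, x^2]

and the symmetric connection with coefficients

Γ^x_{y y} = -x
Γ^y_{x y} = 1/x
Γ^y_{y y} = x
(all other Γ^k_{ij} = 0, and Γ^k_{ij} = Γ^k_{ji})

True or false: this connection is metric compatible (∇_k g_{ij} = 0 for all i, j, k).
Using ∇_k g_{ij} = ∂_k g_{ij} - Γ^m_{ki} g_{mj} - Γ^m_{kj} g_{im}:
∇_y g_{yy} = (0) - (x^3) - (x^3) = -2*x^3 ≠ 0
So the connection is not metric compatible (it is not the Levi-Civita connection).
False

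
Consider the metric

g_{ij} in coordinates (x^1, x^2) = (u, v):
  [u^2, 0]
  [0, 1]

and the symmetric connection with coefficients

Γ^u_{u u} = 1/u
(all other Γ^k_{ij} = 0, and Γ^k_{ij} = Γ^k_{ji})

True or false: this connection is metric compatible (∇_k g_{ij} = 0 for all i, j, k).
Using ∇_k g_{ij} = ∂_k g_{ij} - Γ^m_{ki} g_{mj} - Γ^m_{kj} g_{im}:
e.g. ∇_u g_{uu} = (2*u) - (u) - (u) = 0
Every component ∇_k g_{ij} vanishes: the connection is metric compatible.
True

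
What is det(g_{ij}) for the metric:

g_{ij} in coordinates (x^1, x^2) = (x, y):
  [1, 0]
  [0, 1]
For a 2×2 metric: det(g) = g_{11}·g_{22} - g_{12}·g_{21}
= (1)·(1) - (0)·(0)
= 1 - 0
det(g) = 1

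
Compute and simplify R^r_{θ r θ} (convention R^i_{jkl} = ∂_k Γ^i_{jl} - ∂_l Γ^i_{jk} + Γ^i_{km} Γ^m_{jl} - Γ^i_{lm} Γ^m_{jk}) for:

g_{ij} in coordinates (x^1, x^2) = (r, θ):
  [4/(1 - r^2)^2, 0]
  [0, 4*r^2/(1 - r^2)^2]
Non-zero Christoffel symbols (Γ^k_{ij} = Γ^k_{ji}):
Γ^r_{r r} = 2*r/(1 - r^2)
Γ^r_{θ θ} = (r^3 + r)/(r^2 - 1)
Γ^θ_{r θ} = (-r^2 - 1)/(r^3 - r)
R^r_{θ r θ} = ∂_r Γ^r_{θ θ} - ∂_θ Γ^r_{θ r} + Γ^r_{r m} Γ^m_{θ θ} - Γ^r_{θ m} Γ^m_{θ r}
  = ((r^4 - 4*r^2 - 1)/(r^2 - 1)^2) - (0) + (-2*r^2*(r^2 + 1)/(r^2 - 1)^2) - (-(r^2 + 1)^2/(r^2 - 1)^2) = -4*r^2/(r^2 - 1)^2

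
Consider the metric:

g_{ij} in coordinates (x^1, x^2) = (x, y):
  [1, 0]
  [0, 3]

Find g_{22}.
With x^1 = x, x^2 = y, g_{22} = g_{yy} is the row-2, column-2 entry of the matrix.
g_{22} = 3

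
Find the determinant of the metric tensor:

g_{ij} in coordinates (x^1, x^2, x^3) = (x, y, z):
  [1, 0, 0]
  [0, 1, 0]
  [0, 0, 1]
Diagonal metric: det(g) = g_{11}·g_{22}·g_{33}
= (1)·(1)·(1)
det(g) = 1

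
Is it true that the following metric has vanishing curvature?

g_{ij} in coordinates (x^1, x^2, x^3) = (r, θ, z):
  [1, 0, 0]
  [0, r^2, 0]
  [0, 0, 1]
Non-zero Christoffel symbols:
Γ^r_{θ θ} = -r
Γ^θ_{r θ} = 1/r
Ricci tensor: R_{rr} = 0, R_{rθ} = 0, R_{rz} = 0, R_{θθ} = 0, R_{θz} = 0, R_{zz} = 0
All R_{ij} vanish; in 3 dimensions the Riemann tensor is fully determined by the Ricci tensor, so R^i_{jkl} = 0: the metric is flat (curvilinear coordinates on flat space).
Yes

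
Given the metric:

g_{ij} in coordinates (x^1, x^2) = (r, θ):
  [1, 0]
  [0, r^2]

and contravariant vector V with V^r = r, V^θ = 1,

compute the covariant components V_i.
V_i = g_{ij} V^j:
V_r = (1)(r) + (0)(1) = r
V_θ = (0)(r) + (r^2)(1) = r^2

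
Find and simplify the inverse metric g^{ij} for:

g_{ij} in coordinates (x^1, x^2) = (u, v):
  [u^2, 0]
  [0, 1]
The metric is diagonal, so g^{ij} is diagonal with entries 1/g_{ii}: diag(1/(u^2), 1).
g^{ij}:
  [1/u^2, 0]
  [0, 1]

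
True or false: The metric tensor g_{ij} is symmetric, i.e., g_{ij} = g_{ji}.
By definition the metric is a symmetric bilinear form, g_{ij} = g_{ji}.
True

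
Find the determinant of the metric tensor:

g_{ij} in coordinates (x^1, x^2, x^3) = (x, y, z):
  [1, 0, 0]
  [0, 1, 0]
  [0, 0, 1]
Diagonal metric: det(g) = g_{11}·g_{22}·g_{33}
= (1)·(1)·(1)
det(g) = 1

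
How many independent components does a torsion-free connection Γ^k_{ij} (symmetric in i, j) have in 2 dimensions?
Γ^k_{ij} has n choices for the upper index and n(n+1)/2 independent symmetric lower index pairs.
Total = 2 × 2×3/2 = 2 × 3 = 6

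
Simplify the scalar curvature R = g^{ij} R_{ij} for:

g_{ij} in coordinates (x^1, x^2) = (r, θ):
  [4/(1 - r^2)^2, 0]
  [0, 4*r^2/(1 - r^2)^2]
Non-zero Christoffel symbols (Γ^k_{ij} = Γ^k_{ji}):
Γ^r_{r r} = 2*r/(1 - r^2)
Γ^r_{θ θ} = (r^3 + r)/(r^2 - 1)
Γ^θ_{r θ} = (-r^2 - 1)/(r^3 - r)
Ricci tensor (R_{ij} = R^k_{ikj}): R_{rr} = -4/(r^2 - 1)^2, R_{rθ} = 0, R_{θθ} = -4*r^2/(r^2 - 1)^2
Inverse metric: g^{rr} = (1 - r^2)^2/4, g^{θθ} = (1 - r^2)^2/(4*r^2)
R = g^{ij} R_{ij} = ((1 - r^2)^2/4)(-4/(r^2 - 1)^2) + ((1 - r^2)^2/(4*r^2))(-4*r^2/(r^2 - 1)^2) = -2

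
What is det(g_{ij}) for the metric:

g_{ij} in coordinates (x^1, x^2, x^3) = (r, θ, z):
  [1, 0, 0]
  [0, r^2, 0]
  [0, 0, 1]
Diagonal metric: det(g) = g_{11}·g_{22}·g_{33}
= (1)·(r^2)·(1)
det(g) = r^2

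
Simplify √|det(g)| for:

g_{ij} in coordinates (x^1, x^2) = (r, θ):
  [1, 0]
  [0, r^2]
det(g) = r^2
√|det(g)| = r
Volume element: dV = r dr dθ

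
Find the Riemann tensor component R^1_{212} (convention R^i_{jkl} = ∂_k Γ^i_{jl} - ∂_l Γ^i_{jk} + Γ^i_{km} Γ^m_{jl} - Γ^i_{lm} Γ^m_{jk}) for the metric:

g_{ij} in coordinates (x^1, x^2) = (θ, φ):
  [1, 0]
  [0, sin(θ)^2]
Non-zero Christoffel symbols (Γ^k_{ij} = Γ^k_{ji}):
Γ^θ_{φ φ} = -sin(2*θ)/2
Γ^φ_{θ φ} = 1/tan(θ)
R^θ_{φ θ φ} = ∂_θ Γ^θ_{φ φ} - ∂_φ Γ^θ_{φ θ} + Γ^θ_{θ m} Γ^m_{φ φ} - Γ^θ_{φ m} Γ^m_{φ θ}
  = (-cos(2*θ)) - (0) + (0) - (-cos(θ)^2) = sin(θ)^2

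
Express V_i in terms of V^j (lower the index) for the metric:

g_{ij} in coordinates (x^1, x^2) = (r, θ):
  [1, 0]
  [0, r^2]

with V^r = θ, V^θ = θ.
V_i = g_{ij} V^j:
V_r = (1)(θ) + (0)(θ) = θ
V_θ = (0)(θ) + (r^2)(θ) = r^2*θ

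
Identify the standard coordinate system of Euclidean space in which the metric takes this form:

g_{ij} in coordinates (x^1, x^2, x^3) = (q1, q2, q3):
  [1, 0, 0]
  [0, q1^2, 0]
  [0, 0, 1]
The line element ds^2 = dq1^2 + q1^2 dq2^2 + dq3^2 is dr^2 + r^2 dθ^2 + dz^2 with q1 = r, q2 = θ, q3 = z.
cylindrical coordinates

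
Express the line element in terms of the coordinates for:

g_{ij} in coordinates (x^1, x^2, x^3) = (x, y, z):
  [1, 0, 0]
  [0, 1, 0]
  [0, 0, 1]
ds^2 = g_{ij} dx^i dx^j; only the non-zero components contribute.
ds^2 = dx^2 + dy^2 + dz^2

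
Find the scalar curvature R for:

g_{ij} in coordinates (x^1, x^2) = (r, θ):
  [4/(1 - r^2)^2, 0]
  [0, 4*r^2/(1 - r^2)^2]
Non-zero Christoffel symbols (Γ^k_{ij} = Γ^k_{ji}):
Γ^r_{r r} = 2*r/(1 - r^2)
Γ^r_{θ θ} = (r^3 + r)/(r^2 - 1)
Γ^θ_{r θ} = (-r^2 - 1)/(r^3 - r)
Ricci tensor (R_{ij} = R^k_{ikj}): R_{rr} = -4/(r^2 - 1)^2, R_{rθ} = 0, R_{θθ} = -4*r^2/(r^2 - 1)^2
Inverse metric: g^{rr} = (1 - r^2)^2/4, g^{θθ} = (1 - r^2)^2/(4*r^2)
R = g^{ij} R_{ij} = ((1 - r^2)^2/4)(-4/(r^2 - 1)^2) + ((1 - r^2)^2/(4*r^2))(-4*r^2/(r^2 - 1)^2) = -2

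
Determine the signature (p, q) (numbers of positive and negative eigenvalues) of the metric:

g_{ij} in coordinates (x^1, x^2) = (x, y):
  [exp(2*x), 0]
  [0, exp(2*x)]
The metric is diagonal, so its eigenvalues are the diagonal entries: exp(2*x), exp(2*x) (at a generic point, where coordinate-dependent entries are positive).
2 positive, 0 negative.
(2, 0) - Riemannian (positive definite)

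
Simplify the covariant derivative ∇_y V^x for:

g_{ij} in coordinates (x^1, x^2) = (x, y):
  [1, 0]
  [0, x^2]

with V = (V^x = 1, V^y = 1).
Non-zero Christoffel symbols:
Γ^x_{y y} = -x
Γ^y_{x y} = 1/x
∇_y V^x = ∂_y V^x + Γ^x_{y j} V^j
  = (0) + (0)(1) + (-x)(1)
  = -x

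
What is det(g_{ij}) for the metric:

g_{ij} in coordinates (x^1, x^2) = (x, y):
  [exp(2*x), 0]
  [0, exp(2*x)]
For a 2×2 metric: det(g) = g_{11}·g_{22} - g_{12}·g_{21}
= (exp(2*x))·(exp(2*x)) - (0)·(0)
= exp(4*x) - 0
det(g) = exp(4*x)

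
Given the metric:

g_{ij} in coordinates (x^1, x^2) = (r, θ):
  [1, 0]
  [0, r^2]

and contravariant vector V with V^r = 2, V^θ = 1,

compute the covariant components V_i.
V_i = g_{ij} V^j:
V_r = (1)(2) + (0)(1) = 2
V_θ = (0)(2) + (r^2)(1) = r^2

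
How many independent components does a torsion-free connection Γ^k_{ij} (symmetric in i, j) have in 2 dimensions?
Γ^k_{ij} has n choices for the upper index and n(n+1)/2 independent symmetric lower index pairs.
Total = 2 × 2×3/2 = 2 × 3 = 6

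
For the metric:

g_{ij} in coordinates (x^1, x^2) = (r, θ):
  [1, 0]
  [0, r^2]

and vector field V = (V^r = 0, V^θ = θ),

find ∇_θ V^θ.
Non-zero Christoffel symbols:
Γ^r_{θ θ} = -r
Γ^θ_{r θ} = 1/r
∇_θ V^θ = ∂_θ V^θ + Γ^θ_{θ j} V^j
  = (1) + (1/r)(0) + (0)(θ)
  = 1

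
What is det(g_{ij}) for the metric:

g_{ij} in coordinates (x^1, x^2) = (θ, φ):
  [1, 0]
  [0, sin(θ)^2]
For a 2×2 metric: det(g) = g_{11}·g_{22} - g_{12}·g_{21}
= (1)·(sin(θ)^2) - (0)·(0)
= sin(θ)^2 - 0
det(g) = sin(θ)^2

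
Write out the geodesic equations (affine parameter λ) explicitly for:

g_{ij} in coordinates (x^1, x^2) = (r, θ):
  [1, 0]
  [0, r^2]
Geodesic equation: d^2x^k/dλ^2 + Γ^k_{ij} (dx^i/dλ)(dx^j/dλ) = 0.
Non-zero Christoffel symbols:
Γ^r_{θ θ} = -r
Γ^θ_{r θ} = 1/r
Substituting (the symmetric pair Γ^k_{ij}, Γ^k_{ji} combines into a factor 2):
d^2r/dλ^2 - r (dθ/dλ)^2 = 0
d^2θ/dλ^2 + (2/r) (dr/dλ)(dθ/dλ) = 0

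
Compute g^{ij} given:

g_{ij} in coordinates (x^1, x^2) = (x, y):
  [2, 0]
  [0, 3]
The metric is diagonal, so g^{ij} is diagonal with entries 1/g_{ii}: diag(1/2, 1/3).
g^{ij}:
  [1/2, 0]
  [0, 1/3]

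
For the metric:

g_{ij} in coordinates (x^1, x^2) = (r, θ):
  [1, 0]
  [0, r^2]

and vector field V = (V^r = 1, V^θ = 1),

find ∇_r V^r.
Non-zero Christoffel symbols:
Γ^r_{θ θ} = -r
Γ^θ_{r θ} = 1/r
∇_r V^r = ∂_r V^r + Γ^r_{r j} V^j
  = (0) + (0)(1) + (0)(1)
  = 0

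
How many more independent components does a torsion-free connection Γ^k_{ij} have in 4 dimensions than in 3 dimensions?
Independent components in n dimensions: n × n(n+1)/2 = n^2(n+1)/2.
4D: 4 × 10 = 40
3D: 3 × 6 = 18
Difference = 40 - 18 = 22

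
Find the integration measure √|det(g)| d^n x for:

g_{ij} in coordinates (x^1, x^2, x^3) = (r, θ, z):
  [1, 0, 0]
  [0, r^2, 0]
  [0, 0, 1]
det(g) = r^2
√|det(g)| = r
Volume element: dV = r dr dθ dz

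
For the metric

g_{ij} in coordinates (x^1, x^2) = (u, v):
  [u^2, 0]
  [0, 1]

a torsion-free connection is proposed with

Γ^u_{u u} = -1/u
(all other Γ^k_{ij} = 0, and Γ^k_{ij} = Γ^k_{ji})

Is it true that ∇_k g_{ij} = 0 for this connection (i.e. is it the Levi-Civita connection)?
Using ∇_k g_{ij} = ∂_k g_{ij} - Γ^m_{ki} g_{mj} - Γ^m_{kj} g_{im}:
∇_u g_{uu} = (2*u) - (-u) - (-u) = 4*u ≠ 0
So the connection is not metric compatible (it is not the Levi-Civita connection).
No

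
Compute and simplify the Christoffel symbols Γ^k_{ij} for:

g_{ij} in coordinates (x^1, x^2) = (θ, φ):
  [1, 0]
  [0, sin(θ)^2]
Using Γ^k_{ij} = (1/2) g^{km} (∂_i g_{mj} + ∂_j g_{mi} - ∂_m g_{ij}); the metric is diagonal, so only the m = k term contributes.
Non-zero symbols (using the symmetry Γ^k_{ij} = Γ^k_{ji}):
Γ^θ_{φ φ} = (1/2) g^{θθ} (∂_φ g_{θφ} + ∂_φ g_{θφ} - ∂_θ g_{φφ}) = (1/2)(1)((0) + (0) - (sin(2*θ))) = -sin(2*θ)/2
Γ^φ_{θ φ} = (1/2) g^{φφ} (∂_θ g_{φφ} + ∂_φ g_{φθ} - ∂_φ g_{θφ}) = (1/2)(1/sin(θ)^2)((sin(2*θ)) + (0) - (0)) = 1/tan(θ)
All other Christoffel symbols are zero.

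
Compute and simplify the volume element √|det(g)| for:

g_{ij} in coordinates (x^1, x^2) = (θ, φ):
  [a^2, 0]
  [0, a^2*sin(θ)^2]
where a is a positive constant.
det(g) = a^4*sin(θ)^2
√|det(g)| = a^2*sin(θ) (taking 0 < θ < π so that |sin(θ)| = sin(θ))
Volume element: dV = a^2*sin(θ) dθ dφ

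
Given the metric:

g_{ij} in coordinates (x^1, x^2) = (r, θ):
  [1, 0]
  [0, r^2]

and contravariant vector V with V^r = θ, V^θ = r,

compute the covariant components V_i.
V_i = g_{ij} V^j:
V_r = (1)(θ) + (0)(r) = θ
V_θ = (0)(θ) + (r^2)(r) = r^3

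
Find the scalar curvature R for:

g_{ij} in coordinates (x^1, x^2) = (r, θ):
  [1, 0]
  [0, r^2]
Non-zero Christoffel symbols (Γ^k_{ij} = Γ^k_{ji}):
Γ^r_{θ θ} = -r
Γ^θ_{r θ} = 1/r
Ricci tensor (R_{ij} = R^k_{ikj}): R_{rr} = 0, R_{rθ} = 0, R_{θθ} = 0
Inverse metric: g^{rr} = 1, g^{θθ} = 1/r^2
R = g^{ij} R_{ij} = (1)(0) + (1/r^2)(0) = 0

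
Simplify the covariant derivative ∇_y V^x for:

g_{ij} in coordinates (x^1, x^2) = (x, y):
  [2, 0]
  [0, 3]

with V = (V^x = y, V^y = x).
All Christoffel symbols are zero.
∇_y V^x = ∂_y V^x + Γ^x_{y j} V^j
  = (1) + (0)(y) + (0)(x)
  = 1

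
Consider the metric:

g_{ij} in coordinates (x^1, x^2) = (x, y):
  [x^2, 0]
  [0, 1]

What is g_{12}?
With x^1 = x, x^2 = y, g_{12} = g_{xy} is the row-1, column-2 entry of the matrix.
g_{12} = 0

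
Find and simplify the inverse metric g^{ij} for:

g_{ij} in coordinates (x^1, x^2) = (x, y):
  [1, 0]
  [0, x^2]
The metric is diagonal, so g^{ij} is diagonal with entries 1/g_{ii}: diag(1, 1/(x^2)).
g^{ij}:
  [1, 0]
  [0, 1/x^2]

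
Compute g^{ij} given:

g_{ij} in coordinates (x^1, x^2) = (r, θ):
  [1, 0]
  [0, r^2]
The metric is diagonal, so g^{ij} is diagonal with entries 1/g_{ii}: diag(1, 1/(r^2)).
g^{ij}:
  [1, 0]
  [0, 1/r^2]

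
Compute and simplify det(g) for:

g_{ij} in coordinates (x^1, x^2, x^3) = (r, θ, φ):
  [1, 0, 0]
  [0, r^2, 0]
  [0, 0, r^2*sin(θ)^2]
Diagonal metric: det(g) = g_{11}·g_{22}·g_{33}
= (1)·(r^2)·(r^2*sin(θ)^2)
det(g) = r^4*sin(θ)^2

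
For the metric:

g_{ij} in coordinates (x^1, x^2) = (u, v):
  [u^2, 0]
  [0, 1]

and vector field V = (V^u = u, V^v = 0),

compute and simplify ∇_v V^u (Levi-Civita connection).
Non-zero Christoffel symbols:
Γ^u_{u u} = 1/u
∇_v V^u = ∂_v V^u + Γ^u_{v j} V^j
  = (0) + (0)(u) + (0)(0)
  = 0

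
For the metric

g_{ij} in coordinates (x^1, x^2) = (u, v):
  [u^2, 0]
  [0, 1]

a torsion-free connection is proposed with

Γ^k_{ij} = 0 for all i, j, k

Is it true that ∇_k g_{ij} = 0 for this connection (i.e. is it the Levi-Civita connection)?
Using ∇_k g_{ij} = ∂_k g_{ij} - Γ^m_{ki} g_{mj} - Γ^m_{kj} g_{im}:
∇_u g_{uu} = (2*u) - (0) - (0) = 2*u ≠ 0
So the connection is not metric compatible (it is not the Levi-Civita connection).
No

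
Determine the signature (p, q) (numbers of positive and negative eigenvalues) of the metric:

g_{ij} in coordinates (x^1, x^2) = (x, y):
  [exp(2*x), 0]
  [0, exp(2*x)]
The metric is diagonal, so its eigenvalues are the diagonal entries: exp(2*x), exp(2*x) (at a generic point, where coordinate-dependent entries are positive).
2 positive, 0 negative.
(2, 0) - Riemannian (positive definite)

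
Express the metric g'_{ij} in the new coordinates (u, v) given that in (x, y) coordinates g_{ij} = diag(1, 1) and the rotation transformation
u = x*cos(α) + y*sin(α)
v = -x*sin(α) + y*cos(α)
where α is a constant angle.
Invert the transformation: x = u*cos(α) - v*sin(α), y = u*sin(α) + v*cos(α)
g'_{ij} = (∂x^k/∂x'^i)(∂x^l/∂x'^j) g_{kl}; with g_{kl} = δ_{kl} this is Σ_k (∂x^k/∂x'^i)(∂x^k/∂x'^j).
Jacobian: ∂x/∂u = cos(α), ∂x/∂v = -sin(α), ∂y/∂u = sin(α), ∂y/∂v = cos(α)
g'_{uu} = (cos(α))(cos(α)) + (sin(α))(sin(α)) = 1
g'_{uv} = (cos(α))(-sin(α)) + (sin(α))(cos(α)) = 0
g'_{vv} = (-sin(α))(-sin(α)) + (cos(α))(cos(α)) = 1
g'_{ij} = diag(1, 1)
The Euclidean metric is invariant under rotations.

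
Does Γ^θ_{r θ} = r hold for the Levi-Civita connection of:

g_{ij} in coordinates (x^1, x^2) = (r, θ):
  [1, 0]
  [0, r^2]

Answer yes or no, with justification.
Γ^θ_{r θ} = (1/2) g^{θθ} (∂_r g_{θθ} + ∂_θ g_{θr} - ∂_θ g_{rθ}) = (1/2)(1/r^2)((2*r) + (0) - (0)) = 1/r
This differs from the proposed value r.
No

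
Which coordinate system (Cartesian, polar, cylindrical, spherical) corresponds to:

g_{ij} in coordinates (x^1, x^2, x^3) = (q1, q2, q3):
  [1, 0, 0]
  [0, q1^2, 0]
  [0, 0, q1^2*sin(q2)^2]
The line element ds^2 = dq1^2 + q1^2 dq2^2 + q1^2 sin(q2)^2 dq3^2 is dr^2 + r^2 dθ^2 + r^2 sin(θ)^2 dφ^2 with q1 = r, q2 = θ, q3 = φ.
spherical coordinates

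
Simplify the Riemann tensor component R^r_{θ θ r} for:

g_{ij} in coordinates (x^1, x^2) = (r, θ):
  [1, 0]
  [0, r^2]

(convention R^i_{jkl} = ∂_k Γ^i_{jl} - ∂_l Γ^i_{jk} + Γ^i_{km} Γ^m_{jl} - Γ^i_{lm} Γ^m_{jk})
Non-zero Christoffel symbols (Γ^k_{ij} = Γ^k_{ji}):
Γ^r_{θ θ} = -r
Γ^θ_{r θ} = 1/r
R^r_{θ θ r} = ∂_θ Γ^r_{θ r} - ∂_r Γ^r_{θ θ} + Γ^r_{θ m} Γ^m_{θ r} - Γ^r_{r m} Γ^m_{θ θ}
  = (0) - (-1) + (-1) - (0) = 0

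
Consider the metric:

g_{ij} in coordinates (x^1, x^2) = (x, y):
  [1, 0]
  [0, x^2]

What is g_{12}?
With x^1 = x, x^2 = y, g_{12} = g_{xy} is the row-1, column-2 entry of the matrix.
g_{12} = 0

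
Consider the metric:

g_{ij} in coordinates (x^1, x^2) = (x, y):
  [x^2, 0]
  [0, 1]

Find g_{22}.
With x^1 = x, x^2 = y, g_{22} = g_{yy} is the row-2, column-2 entry of the matrix.
g_{22} = 1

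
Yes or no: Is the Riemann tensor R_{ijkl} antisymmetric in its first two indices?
R_{ijkl} = -R_{jikl} (follows from metric compatibility).
Yes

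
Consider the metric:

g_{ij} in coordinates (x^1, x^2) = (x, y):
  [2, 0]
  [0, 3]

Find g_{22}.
With x^1 = x, x^2 = y, g_{22} = g_{yy} is the row-2, column-2 entry of the matrix.
g_{22} = 3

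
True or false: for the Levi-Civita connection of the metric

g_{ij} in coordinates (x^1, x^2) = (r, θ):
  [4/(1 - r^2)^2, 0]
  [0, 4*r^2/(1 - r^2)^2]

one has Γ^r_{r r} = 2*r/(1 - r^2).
Γ^r_{r r} = (1/2) g^{rr} (∂_r g_{rr} + ∂_r g_{rr} - ∂_r g_{rr}) = (1/2)((1 - r^2)^2/4)((16*r/(1 - r^2)^3) + (16*r/(1 - r^2)^3) - (16*r/(1 - r^2)^3)) = 2*r/(1 - r^2)
This equals the proposed value 2*r/(1 - r^2).
True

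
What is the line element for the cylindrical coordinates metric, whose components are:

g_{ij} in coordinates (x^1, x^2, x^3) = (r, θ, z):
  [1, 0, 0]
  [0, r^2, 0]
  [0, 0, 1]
ds^2 = g_{ij} dx^i dx^j; only the non-zero components contribute.
ds^2 = dr^2 + r^2 dθ^2 + dz^2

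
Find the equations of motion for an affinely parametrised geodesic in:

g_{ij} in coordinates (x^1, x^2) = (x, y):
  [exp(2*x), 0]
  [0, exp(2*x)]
Geodesic equation: d^2x^k/dλ^2 + Γ^k_{ij} (dx^i/dλ)(dx^j/dλ) = 0.
Non-zero Christoffel symbols:
Γ^x_{x x} = 1
Γ^x_{y y} = -1
Γ^y_{x y} = 1
Substituting (the symmetric pair Γ^k_{ij}, Γ^k_{ji} combines into a factor 2):
d^2x/dλ^2 + (dx/dλ)^2 - (dy/dλ)^2 = 0
d^2y/dλ^2 + 2 (dx/dλ)(dy/dλ) = 0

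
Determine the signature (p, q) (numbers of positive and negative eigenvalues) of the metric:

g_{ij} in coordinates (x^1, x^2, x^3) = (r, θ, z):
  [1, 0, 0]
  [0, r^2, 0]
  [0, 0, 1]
The metric is diagonal, so its eigenvalues are the diagonal entries: 1, r^2, 1 (at a generic point, where coordinate-dependent entries are positive).
3 positive, 0 negative.
(3, 0) - Riemannian (positive definite)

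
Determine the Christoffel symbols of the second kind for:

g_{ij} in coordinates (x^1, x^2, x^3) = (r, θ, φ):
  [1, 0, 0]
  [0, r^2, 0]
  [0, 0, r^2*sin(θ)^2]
Using Γ^k_{ij} = (1/2) g^{km} (∂_i g_{mj} + ∂_j g_{mi} - ∂_m g_{ij}); the metric is diagonal, so only the m = k term contributes.
Non-zero symbols (using the symmetry Γ^k_{ij} = Γ^k_{ji}):
Γ^r_{θ θ} = (1/2) g^{rr} (∂_θ g_{rθ} + ∂_θ g_{rθ} - ∂_r g_{θθ}) = (1/2)(1)((0) + (0) - (2*r)) = -r
Γ^r_{φ φ} = (1/2) g^{rr} (∂_φ g_{rφ} + ∂_φ g_{rφ} - ∂_r g_{φφ}) = (1/2)(1)((0) + (0) - (2*r*sin(θ)^2)) = -r*sin(θ)^2
Γ^θ_{r θ} = (1/2) g^{θθ} (∂_r g_{θθ} + ∂_θ g_{θr} - ∂_θ g_{rθ}) = (1/2)(1/r^2)((2*r) + (0) - (0)) = 1/r
Γ^θ_{φ φ} = (1/2) g^{θθ} (∂_φ g_{θφ} + ∂_φ g_{θφ} - ∂_θ g_{φφ}) = (1/2)(1/r^2)((0) + (0) - (r^2*sin(2*θ))) = -sin(2*θ)/2
Γ^φ_{r φ} = (1/2) g^{φφ} (∂_r g_{φφ} + ∂_φ g_{φr} - ∂_φ g_{rφ}) = (1/2)(1/(r^2*sin(θ)^2))((2*r*sin(θ)^2) + (0) - (0)) = 1/r
Γ^φ_{θ φ} = (1/2) g^{φφ} (∂_θ g_{φφ} + ∂_φ g_{φθ} - ∂_φ g_{θφ}) = (1/2)(1/(r^2*sin(θ)^2))((r^2*sin(2*θ)) + (0) - (0)) = 1/tan(θ)
All other Christoffel symbols are zero.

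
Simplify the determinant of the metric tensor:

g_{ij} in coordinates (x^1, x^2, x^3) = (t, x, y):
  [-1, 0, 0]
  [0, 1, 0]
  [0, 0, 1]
Diagonal metric: det(g) = g_{11}·g_{22}·g_{33}
= (-1)·(1)·(1)
det(g) = -1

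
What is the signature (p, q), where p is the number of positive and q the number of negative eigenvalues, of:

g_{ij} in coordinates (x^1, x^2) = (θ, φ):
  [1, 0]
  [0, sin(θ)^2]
The metric is diagonal, so its eigenvalues are the diagonal entries: 1, sin(θ)^2 (at a generic point, where coordinate-dependent entries are positive).
2 positive, 0 negative.
(2, 0) - Riemannian (positive definite)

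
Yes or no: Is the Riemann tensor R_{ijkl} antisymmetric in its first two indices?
R_{ijkl} = -R_{jikl} (follows from metric compatibility).
Yes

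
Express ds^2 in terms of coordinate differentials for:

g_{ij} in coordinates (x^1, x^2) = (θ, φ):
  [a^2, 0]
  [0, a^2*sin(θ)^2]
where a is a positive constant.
ds^2 = g_{ij} dx^i dx^j; only the non-zero components contribute.
ds^2 = a^2 dθ^2 + a^2*sin(θ)^2 dφ^2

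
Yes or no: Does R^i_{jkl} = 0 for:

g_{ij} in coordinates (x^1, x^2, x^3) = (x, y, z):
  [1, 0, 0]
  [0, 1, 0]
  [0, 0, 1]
All metric components are constant, so every Christoffel symbol vanishes and R^i_{jkl} = 0.
Yes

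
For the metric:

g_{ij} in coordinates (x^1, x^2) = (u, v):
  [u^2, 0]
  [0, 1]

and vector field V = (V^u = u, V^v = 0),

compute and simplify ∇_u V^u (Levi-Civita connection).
Non-zero Christoffel symbols:
Γ^u_{u u} = 1/u
∇_u V^u = ∂_u V^u + Γ^u_{u j} V^j
  = (1) + (1/u)(u) + (0)(0)
  = 2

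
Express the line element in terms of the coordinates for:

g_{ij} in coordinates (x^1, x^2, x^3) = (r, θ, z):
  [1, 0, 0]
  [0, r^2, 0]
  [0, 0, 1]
ds^2 = g_{ij} dx^i dx^j; only the non-zero components contribute.
ds^2 = dr^2 + r^2 dθ^2 + dz^2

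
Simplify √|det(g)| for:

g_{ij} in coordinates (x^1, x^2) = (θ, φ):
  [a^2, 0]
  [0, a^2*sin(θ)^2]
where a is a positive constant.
det(g) = a^4*sin(θ)^2
√|det(g)| = a^2*sin(θ) (taking 0 < θ < π so that |sin(θ)| = sin(θ))
Volume element: dV = a^2*sin(θ) dθ dφ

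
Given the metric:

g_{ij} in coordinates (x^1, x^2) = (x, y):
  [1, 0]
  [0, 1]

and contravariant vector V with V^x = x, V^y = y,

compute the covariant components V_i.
V_i = g_{ij} V^j:
V_x = (1)(x) + (0)(y) = x
V_y = (0)(x) + (1)(y) = y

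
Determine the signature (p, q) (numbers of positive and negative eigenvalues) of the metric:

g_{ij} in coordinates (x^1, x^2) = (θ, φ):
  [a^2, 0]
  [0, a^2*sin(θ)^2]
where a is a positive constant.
The metric is diagonal, so its eigenvalues are the diagonal entries: a^2, a^2*sin(θ)^2 (at a generic point, where coordinate-dependent entries are positive).
2 positive, 0 negative.
(2, 0) - Riemannian (positive definite)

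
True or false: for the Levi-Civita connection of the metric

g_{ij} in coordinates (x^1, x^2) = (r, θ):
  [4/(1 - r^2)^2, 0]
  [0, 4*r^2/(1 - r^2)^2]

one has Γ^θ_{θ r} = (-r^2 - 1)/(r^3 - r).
Γ^θ_{θ r} = (1/2) g^{θθ} (∂_θ g_{θr} + ∂_r g_{θθ} - ∂_θ g_{θr}) = (1/2)((1 - r^2)^2/(4*r^2))((0) + (-8*(r^3 + r)/(r^2 - 1)^3) - (0)) = (-r^2 - 1)/(r^3 - r)
This equals the proposed value (-r^2 - 1)/(r^3 - r).
True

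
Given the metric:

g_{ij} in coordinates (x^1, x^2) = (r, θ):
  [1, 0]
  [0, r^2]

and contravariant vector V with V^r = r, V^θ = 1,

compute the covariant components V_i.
V_i = g_{ij} V^j:
V_r = (1)(r) + (0)(1) = r
V_θ = (0)(r) + (r^2)(1) = r^2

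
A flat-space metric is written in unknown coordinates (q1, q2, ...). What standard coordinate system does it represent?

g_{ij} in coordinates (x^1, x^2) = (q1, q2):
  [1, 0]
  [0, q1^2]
The line element ds^2 = dq1^2 + q1^2 dq2^2 is dr^2 + r^2 dθ^2 with q1 = r, q2 = θ.
polar coordinates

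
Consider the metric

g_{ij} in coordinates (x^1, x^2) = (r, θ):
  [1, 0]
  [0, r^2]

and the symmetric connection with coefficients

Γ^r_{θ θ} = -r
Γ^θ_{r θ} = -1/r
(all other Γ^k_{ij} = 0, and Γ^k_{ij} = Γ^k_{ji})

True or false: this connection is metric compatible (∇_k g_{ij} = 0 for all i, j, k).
Using ∇_k g_{ij} = ∂_k g_{ij} - Γ^m_{ki} g_{mj} - Γ^m_{kj} g_{im}:
∇_θ g_{rθ} = (0) - (-r) - (-r) = 2*r ≠ 0
So the connection is not metric compatible (it is not the Levi-Civita connection).
False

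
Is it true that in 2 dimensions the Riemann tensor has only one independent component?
The number of independent components is n^2(n^2-1)/12 = 4·3/12 = 1 for n = 2 (e.g. R_{1212}).
Yes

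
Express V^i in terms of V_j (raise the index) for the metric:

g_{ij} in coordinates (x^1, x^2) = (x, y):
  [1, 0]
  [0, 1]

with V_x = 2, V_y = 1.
Inverse metric (diagonal): g^{xx} = 1, g^{yy} = 1
V^i = g^{ij} V_j:
V^x = (1)(2) + (0)(1) = 2
V^y = (0)(2) + (1)(1) = 1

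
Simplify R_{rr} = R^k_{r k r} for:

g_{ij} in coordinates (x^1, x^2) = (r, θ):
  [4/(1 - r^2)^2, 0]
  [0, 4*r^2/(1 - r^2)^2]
Non-zero Christoffel symbols (Γ^k_{ij} = Γ^k_{ji}):
Γ^r_{r r} = 2*r/(1 - r^2)
Γ^r_{θ θ} = (r^3 + r)/(r^2 - 1)
Γ^θ_{r θ} = (-r^2 - 1)/(r^3 - r)
R^r_{r r r} = 0 (a repeated index in an antisymmetric pair)
R^θ_{r θ r} = ∂_θ Γ^θ_{r r} - ∂_r Γ^θ_{r θ} + Γ^θ_{θ m} Γ^m_{r r} - Γ^θ_{r m} Γ^m_{r θ}
  = (0) - ((r^4 + 4*r^2 - 1)/(r^3 - r)^2) + (2*(r^2 + 1)/(r^2 - 1)^2) - ((r^2 + 1)^2/(r^3 - r)^2) = -4/(r^2 - 1)^2
R_{rr} = R^r_{r r r} + R^θ_{r θ r} = (0) + (-4/(r^2 - 1)^2) = -4/(r^2 - 1)^2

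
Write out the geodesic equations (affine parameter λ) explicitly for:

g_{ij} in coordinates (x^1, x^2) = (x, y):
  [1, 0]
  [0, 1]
Geodesic equation: d^2x^k/dλ^2 + Γ^k_{ij} (dx^i/dλ)(dx^j/dλ) = 0.
All Christoffel symbols vanish, so the geodesics are straight lines:
d^2x/dλ^2 = 0
d^2y/dλ^2 = 0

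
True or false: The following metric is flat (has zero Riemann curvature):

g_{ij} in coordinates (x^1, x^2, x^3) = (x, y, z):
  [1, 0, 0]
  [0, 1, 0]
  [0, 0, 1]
All metric components are constant, so every Christoffel symbol vanishes and R^i_{jkl} = 0.
True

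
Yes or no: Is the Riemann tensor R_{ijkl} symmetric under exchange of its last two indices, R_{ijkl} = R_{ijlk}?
It is antisymmetric in the last pair: R_{ijkl} = -R_{ijlk}.
No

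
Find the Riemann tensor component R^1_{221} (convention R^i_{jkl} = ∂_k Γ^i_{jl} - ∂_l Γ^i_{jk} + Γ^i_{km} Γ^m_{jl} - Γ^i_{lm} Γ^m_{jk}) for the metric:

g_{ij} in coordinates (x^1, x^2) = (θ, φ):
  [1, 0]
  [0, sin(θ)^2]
Non-zero Christoffel symbols (Γ^k_{ij} = Γ^k_{ji}):
Γ^θ_{φ φ} = -sin(2*θ)/2
Γ^φ_{θ φ} = 1/tan(θ)
R^θ_{φ φ θ} = ∂_φ Γ^θ_{φ θ} - ∂_θ Γ^θ_{φ φ} + Γ^θ_{φ m} Γ^m_{φ θ} - Γ^θ_{θ m} Γ^m_{φ φ}
  = (0) - (-cos(2*θ)) + (-cos(θ)^2) - (0) = -sin(θ)^2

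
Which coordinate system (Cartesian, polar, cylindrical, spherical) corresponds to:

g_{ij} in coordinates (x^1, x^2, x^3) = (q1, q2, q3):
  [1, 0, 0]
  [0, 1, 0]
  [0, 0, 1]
All components are constant and the metric is the identity, i.e. orthonormal rectilinear coordinates.
Cartesian (3D) coordinates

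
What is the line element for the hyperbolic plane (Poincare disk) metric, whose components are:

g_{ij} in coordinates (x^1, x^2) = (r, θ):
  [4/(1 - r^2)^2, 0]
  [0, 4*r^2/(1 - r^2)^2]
ds^2 = g_{ij} dx^i dx^j; only the non-zero components contribute.
ds^2 = (4/(1 - r^2)^2) dr^2 + (4*r^2/(1 - r^2)^2) dθ^2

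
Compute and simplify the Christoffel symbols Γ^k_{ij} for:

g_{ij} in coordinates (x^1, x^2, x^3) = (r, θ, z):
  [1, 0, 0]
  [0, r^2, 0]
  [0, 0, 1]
Using Γ^k_{ij} = (1/2) g^{km} (∂_i g_{mj} + ∂_j g_{mi} - ∂_m g_{ij}); the metric is diagonal, so only the m = k term contributes.
Non-zero symbols (using the symmetry Γ^k_{ij} = Γ^k_{ji}):
Γ^r_{θ θ} = (1/2) g^{rr} (∂_θ g_{rθ} + ∂_θ g_{rθ} - ∂_r g_{θθ}) = (1/2)(1)((0) + (0) - (2*r)) = -r
Γ^θ_{r θ} = (1/2) g^{θθ} (∂_r g_{θθ} + ∂_θ g_{θr} - ∂_θ g_{rθ}) = (1/2)(1/r^2)((2*r) + (0) - (0)) = 1/r
All other Christoffel symbols are zero.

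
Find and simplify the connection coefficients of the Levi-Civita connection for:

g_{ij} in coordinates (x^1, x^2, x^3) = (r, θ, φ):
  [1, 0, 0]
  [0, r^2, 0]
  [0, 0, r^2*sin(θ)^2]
Using Γ^k_{ij} = (1/2) g^{km} (∂_i g_{mj} + ∂_j g_{mi} - ∂_m g_{ij}); the metric is diagonal, so only the m = k term contributes.
Non-zero symbols (using the symmetry Γ^k_{ij} = Γ^k_{ji}):
Γ^r_{θ θ} = (1/2) g^{rr} (∂_θ g_{rθ} + ∂_θ g_{rθ} - ∂_r g_{θθ}) = (1/2)(1)((0) + (0) - (2*r)) = -r
Γ^r_{φ φ} = (1/2) g^{rr} (∂_φ g_{rφ} + ∂_φ g_{rφ} - ∂_r g_{φφ}) = (1/2)(1)((0) + (0) - (2*r*sin(θ)^2)) = -r*sin(θ)^2
Γ^θ_{r θ} = (1/2) g^{θθ} (∂_r g_{θθ} + ∂_θ g_{θr} - ∂_θ g_{rθ}) = (1/2)(1/r^2)((2*r) + (0) - (0)) = 1/r
Γ^θ_{φ φ} = (1/2) g^{θθ} (∂_φ g_{θφ} + ∂_φ g_{θφ} - ∂_θ g_{φφ}) = (1/2)(1/r^2)((0) + (0) - (r^2*sin(2*θ))) = -sin(2*θ)/2
Γ^φ_{r φ} = (1/2) g^{φφ} (∂_r g_{φφ} + ∂_φ g_{φr} - ∂_φ g_{rφ}) = (1/2)(1/(r^2*sin(θ)^2))((2*r*sin(θ)^2) + (0) - (0)) = 1/r
Γ^φ_{θ φ} = (1/2) g^{φφ} (∂_θ g_{φφ} + ∂_φ g_{φθ} - ∂_φ g_{θφ}) = (1/2)(1/(r^2*sin(θ)^2))((r^2*sin(2*θ)) + (0) - (0)) = 1/tan(θ)
All other Christoffel symbols are zero.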